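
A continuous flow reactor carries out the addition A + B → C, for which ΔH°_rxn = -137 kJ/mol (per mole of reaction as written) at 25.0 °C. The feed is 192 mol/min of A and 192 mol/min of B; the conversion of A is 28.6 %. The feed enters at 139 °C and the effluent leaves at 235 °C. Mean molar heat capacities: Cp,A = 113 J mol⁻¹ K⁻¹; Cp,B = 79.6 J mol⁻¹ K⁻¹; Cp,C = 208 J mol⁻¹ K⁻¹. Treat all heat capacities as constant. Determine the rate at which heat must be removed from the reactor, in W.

Q_out = 63300 W

Extent of reaction ξ = 0.286 × 192 = 54.912 mol/min
Reaction term: ξ·ΔH°_rxn = 54.912 × -137 = -7522.9 kJ/min
Sensible, feed 139→25 °C: -4215.6 kJ/min
Outlet flows (mol/min): A 137.09, B 137.09, C 54.912
Sensible, products 25→235 °C: 7943.2 kJ/min
Q = ΔH = -3795.4 kJ/min = -63.256 kW
Heat removed = 63256 W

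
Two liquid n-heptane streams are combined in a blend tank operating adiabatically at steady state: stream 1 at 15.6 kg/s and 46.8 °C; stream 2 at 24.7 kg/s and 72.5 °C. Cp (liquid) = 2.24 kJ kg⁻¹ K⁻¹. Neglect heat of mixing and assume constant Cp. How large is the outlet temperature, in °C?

No heat crosses the boundary, so H_out = H_in.
Σ ṁᵢCp,ᵢTᵢ = 15.6×2.24×46.8 + 24.7×2.24×72.5 = 5646.7
Σ ṁᵢCp,ᵢ = 15.6×2.24 + 24.7×2.24 = 90.272
T_out = 5646.7 / 90.272 = 62.552 °C

T_out = 62.6 °C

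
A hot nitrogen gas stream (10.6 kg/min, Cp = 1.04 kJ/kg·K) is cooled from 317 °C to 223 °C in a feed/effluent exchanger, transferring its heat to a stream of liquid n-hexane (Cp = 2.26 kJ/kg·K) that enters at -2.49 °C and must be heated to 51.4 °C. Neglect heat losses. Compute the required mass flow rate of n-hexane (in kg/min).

ṁ_c = 8.51 kg/min

Heat released by hot stream: Q = 10.6 × 1.04 × (317 − 223) = 1036.3 kJ/min
Energy balance on cold side (adiabatic exchanger): Q = ṁ_c·Cp_c·(T_c,out − T_c,in)
ṁ_c = 1036.3 / [2.26 × (51.4 − -2.49)] = 8.5084 kg/min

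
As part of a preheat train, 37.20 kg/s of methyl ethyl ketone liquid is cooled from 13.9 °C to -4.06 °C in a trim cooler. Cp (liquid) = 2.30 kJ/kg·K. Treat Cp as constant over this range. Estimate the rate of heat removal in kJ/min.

Q = ṁ·Cp·ΔT = 37.20 × 2.30 × (-4.06 − 13.9) = -1536.7 kJ/s
Cooling duty = 92199 kJ/min

Q_c = 92200 kJ/min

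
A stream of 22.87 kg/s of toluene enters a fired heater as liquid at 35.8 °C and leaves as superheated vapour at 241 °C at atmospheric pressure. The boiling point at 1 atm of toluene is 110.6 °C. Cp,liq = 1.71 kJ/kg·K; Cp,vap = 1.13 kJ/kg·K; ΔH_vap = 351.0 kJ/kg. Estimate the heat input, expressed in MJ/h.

Q = 51600 MJ/h

liquid 35.8→110.6 °C: 127.91 kJ/kg
vaporisation at 110.6 °C: 351 kJ/kg
vapour 110.6→241 °C: 147.35 kJ/kg
Δh = 127.91 + 351 + 147.35 = 626.26 kJ/kg
Q = ṁ·Δh = 22.87 kg/s × 626.26 kJ/kg = 14323 kJ/s
|Q| = 14323 kW = 51561 MJ/h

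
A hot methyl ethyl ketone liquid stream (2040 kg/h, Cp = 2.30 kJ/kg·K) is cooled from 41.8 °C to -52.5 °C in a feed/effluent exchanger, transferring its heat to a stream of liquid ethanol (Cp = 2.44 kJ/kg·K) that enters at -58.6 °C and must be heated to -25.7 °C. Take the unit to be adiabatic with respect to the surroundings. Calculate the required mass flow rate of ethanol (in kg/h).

Heat released by hot stream: Q = 2040 × 2.30 × (41.8 − -52.5) = 442460 kJ/h
Energy balance on cold side (adiabatic exchanger): Q = ṁ_c·Cp_c·(T_c,out − T_c,in)
ṁ_c = 442460 / [2.44 × (-25.7 − -58.6)] = 5511.7 kg/h

ṁ_c = 5510 kg/h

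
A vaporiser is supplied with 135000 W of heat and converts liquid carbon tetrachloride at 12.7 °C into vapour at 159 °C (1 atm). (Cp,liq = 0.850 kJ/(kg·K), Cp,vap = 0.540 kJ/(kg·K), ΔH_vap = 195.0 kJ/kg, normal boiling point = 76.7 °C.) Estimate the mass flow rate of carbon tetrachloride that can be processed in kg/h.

Δh = 0.850×(76.7−12.7) + 195.0 + 0.540×(159−76.7) = 293.84 kJ/kg
Q = 135000 W = 135 kJ/s = 486000 kJ/h
ṁ = Q/Δh = 486000 / 293.84 = 1654 kg/h

ṁ = 1650 kg/h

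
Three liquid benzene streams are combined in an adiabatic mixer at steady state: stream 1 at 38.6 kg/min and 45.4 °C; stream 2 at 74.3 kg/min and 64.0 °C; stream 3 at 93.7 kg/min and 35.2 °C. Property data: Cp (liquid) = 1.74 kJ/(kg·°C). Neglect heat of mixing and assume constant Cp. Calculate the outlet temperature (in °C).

T_out = 47.5 °C

Energy balance with Q = 0: Σ ṁᵢCp,ᵢ(T_out − Tᵢ) = 0
Σ ṁᵢCp,ᵢTᵢ = 38.6×1.74×45.4 + 74.3×1.74×64.0 + 93.7×1.74×35.2 = 17062
Σ ṁᵢCp,ᵢ = 38.6×1.74 + 74.3×1.74 + 93.7×1.74 = 359.48
T_out = 17062 / 359.48 = 47.463 °C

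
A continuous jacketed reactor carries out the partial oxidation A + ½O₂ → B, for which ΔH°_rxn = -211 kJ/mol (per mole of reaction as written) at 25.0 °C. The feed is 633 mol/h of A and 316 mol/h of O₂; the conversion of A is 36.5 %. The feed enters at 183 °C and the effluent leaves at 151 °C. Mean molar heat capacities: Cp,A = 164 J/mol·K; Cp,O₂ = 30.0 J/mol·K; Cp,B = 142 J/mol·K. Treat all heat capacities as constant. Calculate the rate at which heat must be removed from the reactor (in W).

Q_out = 14800 W

Extent of reaction ξ = 0.365 × 633 = 231.04 mol/h
Reaction term: ξ·ΔH°_rxn = 231.04 × -211 = -48750 kJ/h
Sensible, feed 183→25 °C: -17900 kJ/h
Outlet flows (mol/h): A 401.96, O₂ 200.48, B 231.04
Sensible, products 25→151 °C: 13198 kJ/h
Q = ΔH = -53453 kJ/h = -14.848 kW
Heat removed = 14848 W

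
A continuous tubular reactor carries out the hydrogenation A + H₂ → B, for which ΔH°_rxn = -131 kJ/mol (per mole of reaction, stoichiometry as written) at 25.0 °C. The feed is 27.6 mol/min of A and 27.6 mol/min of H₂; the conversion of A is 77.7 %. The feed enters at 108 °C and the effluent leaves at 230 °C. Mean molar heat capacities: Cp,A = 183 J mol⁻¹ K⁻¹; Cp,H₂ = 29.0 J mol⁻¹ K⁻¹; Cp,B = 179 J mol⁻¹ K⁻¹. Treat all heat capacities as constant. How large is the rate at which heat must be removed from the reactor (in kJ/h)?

Extent of reaction ξ = 0.777 × 27.6 = 21.445 mol/min
Reaction term: ξ·ΔH°_rxn = 21.445 × -131 = -2809.3 kJ/min
Sensible, feed 108→25 °C: -485.65 kJ/min
Outlet flows (mol/min): A 6.1548, H₂ 6.1548, B 21.445
Sensible, products 25→230 °C: 1054.4 kJ/min
Q = ΔH = -2240.6 kJ/min = -37.343 kW
Heat removed = 134430 kJ/h

Q_out = 134000 kJ/h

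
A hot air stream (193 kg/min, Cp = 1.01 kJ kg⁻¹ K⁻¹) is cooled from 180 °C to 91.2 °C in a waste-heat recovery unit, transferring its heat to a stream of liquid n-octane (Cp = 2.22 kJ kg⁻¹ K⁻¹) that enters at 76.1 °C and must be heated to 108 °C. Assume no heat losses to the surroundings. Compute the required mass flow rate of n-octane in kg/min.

ṁ_c = 244 kg/min

Heat released by hot stream: Q = 193 × 1.01 × (180 − 91.2) = 17310 kJ/min
Energy balance on cold side (adiabatic exchanger): Q = ṁ_c·Cp_c·(T_c,out − T_c,in)
ṁ_c = 17310 / [2.22 × (108 − 76.1)] = 244.43 kg/min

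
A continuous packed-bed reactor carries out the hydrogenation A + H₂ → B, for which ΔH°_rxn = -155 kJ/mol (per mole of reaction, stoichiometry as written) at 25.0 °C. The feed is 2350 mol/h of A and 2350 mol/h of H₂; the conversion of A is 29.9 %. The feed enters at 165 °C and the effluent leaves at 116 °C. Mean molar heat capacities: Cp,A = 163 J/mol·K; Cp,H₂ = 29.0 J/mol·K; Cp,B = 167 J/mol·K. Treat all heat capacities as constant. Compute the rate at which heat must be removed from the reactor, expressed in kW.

Q_out = 36.8 kW

Extent of reaction ξ = 0.299 × 2350 = 702.65 mol/h
Reaction term: ξ·ΔH°_rxn = 702.65 × -155 = -108910 kJ/h
Sensible, feed 165→25 °C: -63168 kJ/h
Outlet flows (mol/h): A 1647.3, H₂ 1647.3, B 702.65
Sensible, products 25→116 °C: 39461 kJ/h
Q = ΔH = -132620 kJ/h = -36.838 kW
Heat removed = 36.838 kW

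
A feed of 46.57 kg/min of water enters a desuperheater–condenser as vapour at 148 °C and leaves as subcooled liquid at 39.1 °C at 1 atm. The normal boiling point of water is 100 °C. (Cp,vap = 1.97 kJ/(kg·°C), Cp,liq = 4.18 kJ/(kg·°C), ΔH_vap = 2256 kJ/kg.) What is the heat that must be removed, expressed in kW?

vapour 148→100 °C: -94.56 kJ/kg
condensation at 100 °C: -2256 kJ/kg
liquid 100→39.1 °C: -254.56 kJ/kg
Δh = -94.56 + -2256 + -254.56 = -2605.1 kJ/kg
Q = ṁ·Δh = 46.57 kg/min × -2605.1 kJ/kg = -121320 kJ/min
|Q| = 2022 kW

Q_c = 2020 kW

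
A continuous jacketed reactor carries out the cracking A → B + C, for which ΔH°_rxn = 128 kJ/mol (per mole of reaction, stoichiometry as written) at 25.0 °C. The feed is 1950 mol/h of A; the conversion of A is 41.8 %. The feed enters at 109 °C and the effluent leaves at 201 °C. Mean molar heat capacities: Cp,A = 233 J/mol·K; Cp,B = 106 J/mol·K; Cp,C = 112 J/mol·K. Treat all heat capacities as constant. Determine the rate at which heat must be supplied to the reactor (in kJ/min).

Extent of reaction ξ = 0.418 × 1950 = 815.1 mol/h
Reaction term: ξ·ΔH°_rxn = 815.1 × 128 = 104330 kJ/h
Sensible, feed 109→25 °C: -38165 kJ/h
Outlet flows (mol/h): A 1134.9, B 815.1, C 815.1
Sensible, products 25→201 °C: 77814 kJ/h
Q = ΔH = 143980 kJ/h = 39.995 kW
Heat supplied = 2399.7 kJ/min

Q_in = 2400 kJ/min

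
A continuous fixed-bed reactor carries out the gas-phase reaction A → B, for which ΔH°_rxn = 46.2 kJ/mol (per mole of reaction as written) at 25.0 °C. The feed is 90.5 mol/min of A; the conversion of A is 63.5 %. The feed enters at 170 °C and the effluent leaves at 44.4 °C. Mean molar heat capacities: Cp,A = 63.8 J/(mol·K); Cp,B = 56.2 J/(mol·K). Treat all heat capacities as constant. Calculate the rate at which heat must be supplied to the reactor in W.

Extent of reaction ξ = 0.635 × 90.5 = 57.468 mol/min
Reaction term: ξ·ΔH°_rxn = 57.468 × 46.2 = 2655 kJ/min
Sensible, feed 170→25 °C: -837.22 kJ/min
Outlet flows (mol/min): A 33.032, B 57.468
Sensible, products 25→44.4 °C: 103.54 kJ/min
Q = ΔH = 1921.3 kJ/min = 32.022 kW
Heat supplied = 32022 W

Q_in = 32000 W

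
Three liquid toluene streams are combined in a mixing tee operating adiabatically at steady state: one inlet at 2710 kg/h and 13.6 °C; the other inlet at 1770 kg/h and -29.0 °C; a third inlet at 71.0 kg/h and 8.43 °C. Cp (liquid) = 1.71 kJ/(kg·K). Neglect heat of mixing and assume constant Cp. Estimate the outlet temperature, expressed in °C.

T_out = -3.05 °C

No heat crosses the boundary, so H_out = H_in.
Σ ṁᵢCp,ᵢTᵢ = 2710×1.71×13.6 + 1770×1.71×-29.0 + 71.0×1.71×8.43 = -23727
Σ ṁᵢCp,ᵢ = 2710×1.71 + 1770×1.71 + 71.0×1.71 = 7782.2
T_out = -23727 / 7782.2 = -3.0489 °C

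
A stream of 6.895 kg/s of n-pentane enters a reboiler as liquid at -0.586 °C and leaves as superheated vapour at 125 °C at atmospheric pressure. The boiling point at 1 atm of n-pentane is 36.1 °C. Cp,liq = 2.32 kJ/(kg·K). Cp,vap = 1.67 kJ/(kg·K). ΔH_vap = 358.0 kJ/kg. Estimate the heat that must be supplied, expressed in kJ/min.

liquid -0.586→36.1 °C: 85.112 kJ/kg
vaporisation at 36.1 °C: 358 kJ/kg
vapour 36.1→125 °C: 148.46 kJ/kg
Δh = 85.112 + 358 + 148.46 = 591.57 kJ/kg
Q = ṁ·Δh = 6.895 kg/s × 591.57 kJ/kg = 4078.9 kJ/s
|Q| = 4078.9 kW = 244730 kJ/min

Q = 245000 kJ/min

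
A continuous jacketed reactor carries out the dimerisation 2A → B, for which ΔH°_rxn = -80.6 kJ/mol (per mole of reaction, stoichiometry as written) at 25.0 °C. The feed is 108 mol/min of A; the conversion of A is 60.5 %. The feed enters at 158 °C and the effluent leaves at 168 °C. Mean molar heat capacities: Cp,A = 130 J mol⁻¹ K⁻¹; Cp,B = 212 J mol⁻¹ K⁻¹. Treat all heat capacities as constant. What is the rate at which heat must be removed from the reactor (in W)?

Q_out = 45300 W

Extent of reaction ξ = 0.605 × 108 / 2 = 32.67 mol/min
Reaction term: ξ·ΔH°_rxn = 32.67 × -80.6 = -2633.2 kJ/min
Sensible, feed 158→25 °C: -1867.3 kJ/min
Outlet flows (mol/min): A 42.66, B 32.67
Sensible, products 25→168 °C: 1783.5 kJ/min
Q = ΔH = -2717 kJ/min = -45.284 kW
Heat removed = 45284 W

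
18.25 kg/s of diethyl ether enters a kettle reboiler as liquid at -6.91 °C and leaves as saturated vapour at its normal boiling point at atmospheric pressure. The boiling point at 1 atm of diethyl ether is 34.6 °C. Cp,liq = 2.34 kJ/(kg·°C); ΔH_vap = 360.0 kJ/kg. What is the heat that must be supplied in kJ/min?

liquid -6.91→34.6 °C: 97.133 kJ/kg
vaporisation at 34.6 °C: 360 kJ/kg
Δh = 97.133 + 360 = 457.13 kJ/kg
Q = ṁ·Δh = 18.25 kg/s × 457.13 kJ/kg = 8342.7 kJ/s
|Q| = 8342.7 kW = 500560 kJ/min

Q = 501000 kJ/min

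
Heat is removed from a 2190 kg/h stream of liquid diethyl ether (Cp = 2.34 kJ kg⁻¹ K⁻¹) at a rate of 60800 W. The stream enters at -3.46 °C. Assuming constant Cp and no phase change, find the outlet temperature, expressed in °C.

Q = 60800 W = 218880 kJ/h
ΔT = Q/(ṁ·Cp) = 218880/(2190×2.34) = 42.712 K
T_out = -3.46 − 42.712 = -46.172 °C

T_out = -46.2 °C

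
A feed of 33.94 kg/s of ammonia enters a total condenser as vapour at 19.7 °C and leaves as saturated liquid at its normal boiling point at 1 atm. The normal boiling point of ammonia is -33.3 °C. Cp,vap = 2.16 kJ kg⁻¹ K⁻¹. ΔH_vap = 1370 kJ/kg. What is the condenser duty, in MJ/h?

Q_c = 181000 MJ/h

vapour 19.7→-33.3 °C: -114.48 kJ/kg
condensation at -33.3 °C: -1370 kJ/kg
Δh = -114.48 + -1370 = -1484.5 kJ/kg
Q = ṁ·Δh = 33.94 kg/s × -1484.5 kJ/kg = -50383 kJ/s
|Q| = 50383 kW = 181380 MJ/h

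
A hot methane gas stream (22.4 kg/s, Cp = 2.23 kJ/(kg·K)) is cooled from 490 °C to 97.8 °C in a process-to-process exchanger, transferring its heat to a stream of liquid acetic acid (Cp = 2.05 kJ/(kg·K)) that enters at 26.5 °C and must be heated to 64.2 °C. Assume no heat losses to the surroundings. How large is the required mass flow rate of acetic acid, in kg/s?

ṁ_c = 253 kg/s

Heat released by hot stream: Q = 22.4 × 2.23 × (490 − 97.8) = 19591 kJ/s
Energy balance on cold side (adiabatic exchanger): Q = ṁ_c·Cp_c·(T_c,out − T_c,in)
ṁ_c = 19591 / [2.05 × (64.2 − 26.5)] = 253.49 kg/s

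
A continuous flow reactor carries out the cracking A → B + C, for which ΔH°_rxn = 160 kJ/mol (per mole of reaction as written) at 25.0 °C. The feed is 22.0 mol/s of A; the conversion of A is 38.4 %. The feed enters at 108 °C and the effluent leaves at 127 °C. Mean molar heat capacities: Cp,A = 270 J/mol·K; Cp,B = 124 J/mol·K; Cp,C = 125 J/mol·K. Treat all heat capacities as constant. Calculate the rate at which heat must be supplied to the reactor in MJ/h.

Q_in = 5210 MJ/h

Extent of reaction ξ = 0.384 × 22.0 = 8.448 mol/s
Reaction term: ξ·ΔH°_rxn = 8.448 × 160 = 1351.7 kJ/s
Sensible, feed 108→25 °C: -493.02 kJ/s
Outlet flows (mol/s): A 13.552, B 8.448, C 8.448
Sensible, products 25→127 °C: 587.78 kJ/s
Q = ΔH = 1446.4 kJ/s = 1446.4 kW
Heat supplied = 5207.2 MJ/h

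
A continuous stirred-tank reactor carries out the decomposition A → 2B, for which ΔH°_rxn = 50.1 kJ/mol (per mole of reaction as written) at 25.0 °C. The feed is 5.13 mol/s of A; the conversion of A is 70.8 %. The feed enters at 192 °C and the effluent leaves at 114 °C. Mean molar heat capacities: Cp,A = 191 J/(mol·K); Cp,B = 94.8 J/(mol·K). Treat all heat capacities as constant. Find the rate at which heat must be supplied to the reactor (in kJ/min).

Extent of reaction ξ = 0.708 × 5.13 = 3.632 mol/s
Reaction term: ξ·ΔH°_rxn = 3.632 × 50.1 = 181.97 kJ/s
Sensible, feed 192→25 °C: -163.63 kJ/s
Outlet flows (mol/s): A 1.498, B 7.2641
Sensible, products 25→114 °C: 86.752 kJ/s
Q = ΔH = 105.09 kJ/s = 105.09 kW
Heat supplied = 6305.2 kJ/min

Q_in = 6310 kJ/min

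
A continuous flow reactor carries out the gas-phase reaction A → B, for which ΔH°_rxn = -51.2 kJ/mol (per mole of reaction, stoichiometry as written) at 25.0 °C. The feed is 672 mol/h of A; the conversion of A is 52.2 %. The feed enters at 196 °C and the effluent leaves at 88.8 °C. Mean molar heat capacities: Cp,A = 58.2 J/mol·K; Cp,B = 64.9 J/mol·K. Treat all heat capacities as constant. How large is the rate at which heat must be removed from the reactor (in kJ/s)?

Q_out = 6.11 kJ/s

Extent of reaction ξ = 0.522 × 672 = 350.78 mol/h
Reaction term: ξ·ΔH°_rxn = 350.78 × -51.2 = -17960 kJ/h
Sensible, feed 196→25 °C: -6687.9 kJ/h
Outlet flows (mol/h): A 321.22, B 350.78
Sensible, products 25→88.8 °C: 2645.2 kJ/h
Q = ΔH = -22003 kJ/h = -6.1119 kW
Heat removed = 6.1119 kJ/s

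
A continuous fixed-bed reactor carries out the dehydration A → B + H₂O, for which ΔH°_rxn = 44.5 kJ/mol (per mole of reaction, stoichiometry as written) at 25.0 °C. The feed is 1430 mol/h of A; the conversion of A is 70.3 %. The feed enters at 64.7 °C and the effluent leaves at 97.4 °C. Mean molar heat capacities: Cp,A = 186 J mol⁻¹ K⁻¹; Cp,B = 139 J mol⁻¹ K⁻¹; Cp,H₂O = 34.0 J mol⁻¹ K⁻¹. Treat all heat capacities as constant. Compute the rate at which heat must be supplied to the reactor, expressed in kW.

Q_in = 14.6 kW

Extent of reaction ξ = 0.703 × 1430 = 1005.3 mol/h
Reaction term: ξ·ΔH°_rxn = 1005.3 × 44.5 = 44735 kJ/h
Sensible, feed 64.7→25 °C: -10559 kJ/h
Outlet flows (mol/h): A 424.71, B 1005.3, H₂O 1005.3
Sensible, products 25→97.4 °C: 18311 kJ/h
Q = ΔH = 52487 kJ/h = 14.58 kW
Heat supplied = 14.58 kW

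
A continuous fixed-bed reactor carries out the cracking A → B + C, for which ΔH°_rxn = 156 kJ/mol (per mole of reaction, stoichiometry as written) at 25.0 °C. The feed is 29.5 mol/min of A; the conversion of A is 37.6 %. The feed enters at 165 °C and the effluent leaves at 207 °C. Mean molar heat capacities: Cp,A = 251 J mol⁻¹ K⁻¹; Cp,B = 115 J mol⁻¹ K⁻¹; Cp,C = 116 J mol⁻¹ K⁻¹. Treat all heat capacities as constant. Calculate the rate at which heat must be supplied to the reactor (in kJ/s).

Extent of reaction ξ = 0.376 × 29.5 = 11.092 mol/min
Reaction term: ξ·ΔH°_rxn = 11.092 × 156 = 1730.4 kJ/min
Sensible, feed 165→25 °C: -1036.6 kJ/min
Outlet flows (mol/min): A 18.408, B 11.092, C 11.092
Sensible, products 25→207 °C: 1307.2 kJ/min
Q = ΔH = 2001 kJ/min = 33.349 kW
Heat supplied = 33.349 kJ/s

Q_in = 33.3 kJ/s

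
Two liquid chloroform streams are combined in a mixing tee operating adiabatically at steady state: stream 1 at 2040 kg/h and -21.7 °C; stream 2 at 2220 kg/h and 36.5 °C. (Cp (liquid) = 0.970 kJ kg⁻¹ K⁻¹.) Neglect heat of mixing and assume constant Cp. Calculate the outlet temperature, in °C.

T_out = 8.63 °C

Energy balance with Q = 0: Σ ṁᵢCp,ᵢ(T_out − Tᵢ) = 0
Σ ṁᵢCp,ᵢTᵢ = 2040×0.970×-21.7 + 2220×0.970×36.5 = 35659
Σ ṁᵢCp,ᵢ = 2040×0.970 + 2220×0.970 = 4132.2
T_out = 35659 / 4132.2 = 8.6296 °C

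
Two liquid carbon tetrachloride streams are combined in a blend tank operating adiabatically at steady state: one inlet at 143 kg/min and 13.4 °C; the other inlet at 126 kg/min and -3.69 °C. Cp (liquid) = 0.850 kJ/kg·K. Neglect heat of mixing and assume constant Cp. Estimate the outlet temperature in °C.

T_out = 5.40 °C

No heat crosses the boundary, so H_out = H_in.
Σ ṁᵢCp,ᵢTᵢ = 143×0.850×13.4 + 126×0.850×-3.69 = 1233.6
Σ ṁᵢCp,ᵢ = 143×0.850 + 126×0.850 = 228.65
T_out = 1233.6 / 228.65 = 5.395 °C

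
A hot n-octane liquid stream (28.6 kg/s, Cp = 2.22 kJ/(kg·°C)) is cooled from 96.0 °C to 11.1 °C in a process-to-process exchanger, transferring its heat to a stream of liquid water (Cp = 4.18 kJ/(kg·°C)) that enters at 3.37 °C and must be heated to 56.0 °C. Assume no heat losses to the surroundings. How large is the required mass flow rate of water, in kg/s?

Heat released by hot stream: Q = 28.6 × 2.22 × (96.0 − 11.1) = 5390.5 kJ/s
Energy balance on cold side (adiabatic exchanger): Q = ṁ_c·Cp_c·(T_c,out − T_c,in)
ṁ_c = 5390.5 / [4.18 × (56.0 − 3.37)] = 24.503 kg/s

ṁ_c = 24.5 kg/s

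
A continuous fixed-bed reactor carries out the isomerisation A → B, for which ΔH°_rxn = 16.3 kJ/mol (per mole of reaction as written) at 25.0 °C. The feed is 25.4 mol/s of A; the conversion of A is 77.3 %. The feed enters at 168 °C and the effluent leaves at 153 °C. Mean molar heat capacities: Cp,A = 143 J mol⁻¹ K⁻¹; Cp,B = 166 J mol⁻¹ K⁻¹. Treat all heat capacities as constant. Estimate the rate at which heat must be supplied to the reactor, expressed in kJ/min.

Q_in = 19400 kJ/min

Extent of reaction ξ = 0.773 × 25.4 = 19.634 mol/s
Reaction term: ξ·ΔH°_rxn = 19.634 × 16.3 = 320.04 kJ/s
Sensible, feed 168→25 °C: -519.4 kJ/s
Outlet flows (mol/s): A 5.7658, B 19.634
Sensible, products 25→153 °C: 522.72 kJ/s
Q = ΔH = 323.36 kJ/s = 323.36 kW
Heat supplied = 19401 kJ/min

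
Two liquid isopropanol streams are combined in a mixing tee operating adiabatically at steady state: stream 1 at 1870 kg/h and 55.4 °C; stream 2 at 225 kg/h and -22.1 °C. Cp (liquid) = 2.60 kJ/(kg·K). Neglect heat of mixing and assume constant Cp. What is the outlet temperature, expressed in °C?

Energy balance with Q = 0: Σ ṁᵢCp,ᵢ(T_out − Tᵢ) = 0
Σ ṁᵢCp,ᵢTᵢ = 1870×2.60×55.4 + 225×2.60×-22.1 = 256430
Σ ṁᵢCp,ᵢ = 1870×2.60 + 225×2.60 = 5447
T_out = 256430 / 5447 = 47.077 °C

T_out = 47.1 °C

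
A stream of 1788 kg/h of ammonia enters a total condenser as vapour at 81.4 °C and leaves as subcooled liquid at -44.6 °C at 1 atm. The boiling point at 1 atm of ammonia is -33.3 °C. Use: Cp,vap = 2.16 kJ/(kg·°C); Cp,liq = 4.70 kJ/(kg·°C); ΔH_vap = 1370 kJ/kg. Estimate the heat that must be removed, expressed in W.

Q_c = 830000 W

vapour 81.4→-33.3 °C: -247.75 kJ/kg
condensation at -33.3 °C: -1370 kJ/kg
liquid -33.3→-44.6 °C: -53.11 kJ/kg
Δh = -247.75 + -1370 + -53.11 = -1670.9 kJ/kg
Q = ṁ·Δh = 1788 kg/h × -1670.9 kJ/kg = -2.9875e+06 kJ/h
|Q| = 829.86 kW = 829860 W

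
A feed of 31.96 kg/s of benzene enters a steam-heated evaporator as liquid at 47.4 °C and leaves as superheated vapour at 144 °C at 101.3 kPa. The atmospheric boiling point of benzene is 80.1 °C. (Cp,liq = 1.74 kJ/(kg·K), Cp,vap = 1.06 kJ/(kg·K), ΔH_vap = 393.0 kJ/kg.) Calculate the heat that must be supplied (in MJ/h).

liquid 47.4→80.1 °C: 56.898 kJ/kg
vaporisation at 80.1 °C: 393 kJ/kg
vapour 80.1→144 °C: 67.734 kJ/kg
Δh = 56.898 + 393 + 67.734 = 517.63 kJ/kg
Q = ṁ·Δh = 31.96 kg/s × 517.63 kJ/kg = 16544 kJ/s
|Q| = 16544 kW = 59557 MJ/h

Q = 59600 MJ/h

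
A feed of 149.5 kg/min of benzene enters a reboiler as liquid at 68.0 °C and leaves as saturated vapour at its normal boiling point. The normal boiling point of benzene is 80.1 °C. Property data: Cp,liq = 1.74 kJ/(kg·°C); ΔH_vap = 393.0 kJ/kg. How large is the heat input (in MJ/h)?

Q = 3710 MJ/h

liquid 68.0→80.1 °C: 21.054 kJ/kg
vaporisation at 80.1 °C: 393 kJ/kg
Δh = 21.054 + 393 = 414.05 kJ/kg
Q = ṁ·Δh = 149.5 kg/min × 414.05 kJ/kg = 61901 kJ/min
|Q| = 1031.7 kW = 3714.1 MJ/h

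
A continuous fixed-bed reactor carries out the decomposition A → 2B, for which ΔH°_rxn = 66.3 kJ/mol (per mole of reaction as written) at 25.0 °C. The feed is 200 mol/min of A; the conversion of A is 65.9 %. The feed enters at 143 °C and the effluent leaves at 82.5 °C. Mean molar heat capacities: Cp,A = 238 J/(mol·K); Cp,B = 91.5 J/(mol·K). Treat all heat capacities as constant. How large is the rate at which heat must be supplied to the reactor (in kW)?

Q_in = 90.7 kW

Extent of reaction ξ = 0.659 × 200 = 131.8 mol/min
Reaction term: ξ·ΔH°_rxn = 131.8 × 66.3 = 8738.3 kJ/min
Sensible, feed 143→25 °C: -5616.8 kJ/min
Outlet flows (mol/min): A 68.2, B 263.6
Sensible, products 25→82.5 °C: 2320.2 kJ/min
Q = ΔH = 5441.7 kJ/min = 90.695 kW
Heat supplied = 90.695 kW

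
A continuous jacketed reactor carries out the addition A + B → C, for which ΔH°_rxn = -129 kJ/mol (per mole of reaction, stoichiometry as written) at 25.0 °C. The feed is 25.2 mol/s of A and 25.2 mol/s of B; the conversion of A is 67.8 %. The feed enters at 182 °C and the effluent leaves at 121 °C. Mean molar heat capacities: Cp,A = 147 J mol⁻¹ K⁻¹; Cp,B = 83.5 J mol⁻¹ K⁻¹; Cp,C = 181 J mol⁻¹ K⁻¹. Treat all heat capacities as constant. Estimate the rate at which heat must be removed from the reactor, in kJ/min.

Q_out = 158000 kJ/min

Extent of reaction ξ = 0.678 × 25.2 = 17.086 mol/s
Reaction term: ξ·ΔH°_rxn = 17.086 × -129 = -2204 kJ/s
Sensible, feed 182→25 °C: -911.95 kJ/s
Outlet flows (mol/s): A 8.1144, B 8.1144, C 17.086
Sensible, products 25→121 °C: 476.43 kJ/s
Q = ΔH = -2639.6 kJ/s = -2639.6 kW
Heat removed = 158370 kJ/min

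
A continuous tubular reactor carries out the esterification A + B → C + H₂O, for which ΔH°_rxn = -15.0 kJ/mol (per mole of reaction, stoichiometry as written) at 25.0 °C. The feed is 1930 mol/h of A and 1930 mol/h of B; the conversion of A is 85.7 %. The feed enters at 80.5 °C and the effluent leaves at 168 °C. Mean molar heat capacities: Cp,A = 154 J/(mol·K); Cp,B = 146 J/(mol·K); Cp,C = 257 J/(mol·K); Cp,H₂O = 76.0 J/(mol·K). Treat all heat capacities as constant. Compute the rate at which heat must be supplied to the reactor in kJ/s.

Extent of reaction ξ = 0.857 × 1930 = 1654 mol/h
Reaction term: ξ·ΔH°_rxn = 1654 × -15.0 = -24810 kJ/h
Sensible, feed 80.5→25 °C: -32134 kJ/h
Outlet flows (mol/h): A 275.99, B 275.99, C 1654, H₂O 1654
Sensible, products 25→168 °C: 90602 kJ/h
Q = ΔH = 33658 kJ/h = 9.3493 kW
Heat supplied = 9.3493 kJ/s

Q_in = 9.35 kJ/s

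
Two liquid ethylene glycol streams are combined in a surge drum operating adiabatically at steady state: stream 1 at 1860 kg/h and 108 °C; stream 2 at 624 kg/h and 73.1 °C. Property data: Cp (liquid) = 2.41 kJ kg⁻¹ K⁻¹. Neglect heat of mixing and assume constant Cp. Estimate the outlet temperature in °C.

T_out = 99.2 °C

Adiabatic, steady state ⇒ Σ ṁᵢCp,ᵢ(T_out − Tᵢ) = 0
T_out = Σ ṁᵢCp,ᵢTᵢ / Σ ṁᵢCp,ᵢ
      = 594050 / 5986.4 = 99.233 °C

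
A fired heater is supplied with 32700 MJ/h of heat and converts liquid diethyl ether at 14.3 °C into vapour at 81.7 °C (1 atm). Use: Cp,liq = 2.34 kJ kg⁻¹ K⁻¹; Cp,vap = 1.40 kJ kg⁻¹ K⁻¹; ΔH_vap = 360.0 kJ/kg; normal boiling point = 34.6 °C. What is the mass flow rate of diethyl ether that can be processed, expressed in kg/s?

ṁ = 19.2 kg/s

Δh = 2.34×(34.6−14.3) + 360.0 + 1.40×(81.7−34.6) = 473.44 kJ/kg
Q = 32700 MJ/h = 9083.3 kJ/s = 9083.3 kJ/s
ṁ = Q/Δh = 9083.3 / 473.44 = 19.186 kg/s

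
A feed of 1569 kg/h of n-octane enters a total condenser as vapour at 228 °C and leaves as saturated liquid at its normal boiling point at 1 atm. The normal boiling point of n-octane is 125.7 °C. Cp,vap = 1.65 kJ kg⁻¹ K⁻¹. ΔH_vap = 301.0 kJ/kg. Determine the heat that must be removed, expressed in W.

vapour 228→125.7 °C: -168.79 kJ/kg
condensation at 125.7 °C: -301 kJ/kg
Δh = -168.79 + -301 = -469.79 kJ/kg
Q = ṁ·Δh = 1569 kg/h × -469.79 kJ/kg = -737110 kJ/h
|Q| = 204.75 kW = 204750 W

Q_c = 205000 W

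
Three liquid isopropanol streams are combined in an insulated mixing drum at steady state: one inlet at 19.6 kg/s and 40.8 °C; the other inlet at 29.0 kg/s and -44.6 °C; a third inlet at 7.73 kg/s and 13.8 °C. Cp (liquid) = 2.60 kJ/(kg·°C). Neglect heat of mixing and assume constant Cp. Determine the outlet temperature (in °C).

T_out = -6.87 °C

Energy balance with Q = 0: Σ ṁᵢCp,ᵢ(T_out − Tᵢ) = 0
T_out = Σ ṁᵢCp,ᵢTᵢ / Σ ṁᵢCp,ᵢ
      = -1006.3 / 146.46 = -6.871 °C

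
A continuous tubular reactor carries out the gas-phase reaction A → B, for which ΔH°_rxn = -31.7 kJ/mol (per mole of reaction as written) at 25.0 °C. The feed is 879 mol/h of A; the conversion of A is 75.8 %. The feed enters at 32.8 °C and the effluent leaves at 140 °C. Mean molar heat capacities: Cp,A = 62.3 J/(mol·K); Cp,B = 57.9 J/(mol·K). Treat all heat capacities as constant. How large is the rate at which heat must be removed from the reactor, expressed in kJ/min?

Extent of reaction ξ = 0.758 × 879 = 666.28 mol/h
Reaction term: ξ·ΔH°_rxn = 666.28 × -31.7 = -21121 kJ/h
Sensible, feed 32.8→25 °C: -427.14 kJ/h
Outlet flows (mol/h): A 212.72, B 666.28
Sensible, products 25→140 °C: 5960.5 kJ/h
Q = ΔH = -15588 kJ/h = -4.33 kW
Heat removed = 259.8 kJ/min

Q_out = 260 kJ/min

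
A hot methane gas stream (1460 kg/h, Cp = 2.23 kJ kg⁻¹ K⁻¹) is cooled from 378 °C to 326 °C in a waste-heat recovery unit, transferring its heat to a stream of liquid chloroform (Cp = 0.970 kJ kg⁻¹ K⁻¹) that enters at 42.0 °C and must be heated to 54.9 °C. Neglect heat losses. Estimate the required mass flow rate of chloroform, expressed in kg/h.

ṁ_c = 13500 kg/h

Heat released by hot stream: Q = 1460 × 2.23 × (378 − 326) = 169300 kJ/h
Energy balance on cold side (adiabatic exchanger): Q = ṁ_c·Cp_c·(T_c,out − T_c,in)
ṁ_c = 169300 / [0.970 × (54.9 − 42.0)] = 13530 kg/h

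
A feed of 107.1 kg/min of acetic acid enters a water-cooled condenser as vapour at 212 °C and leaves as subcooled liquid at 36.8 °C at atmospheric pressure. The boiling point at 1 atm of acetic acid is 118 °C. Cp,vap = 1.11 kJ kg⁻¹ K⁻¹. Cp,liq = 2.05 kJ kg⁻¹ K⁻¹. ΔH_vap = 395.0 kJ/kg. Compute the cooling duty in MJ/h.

Q_c = 4280 MJ/h

vapour 212→118 °C: -104.34 kJ/kg
condensation at 118 °C: -395 kJ/kg
liquid 118→36.8 °C: -166.46 kJ/kg
Δh = -104.34 + -395 + -166.46 = -665.8 kJ/kg
Q = ṁ·Δh = 107.1 kg/min × -665.8 kJ/kg = -71307 kJ/min
|Q| = 1188.5 kW = 4278.4 MJ/h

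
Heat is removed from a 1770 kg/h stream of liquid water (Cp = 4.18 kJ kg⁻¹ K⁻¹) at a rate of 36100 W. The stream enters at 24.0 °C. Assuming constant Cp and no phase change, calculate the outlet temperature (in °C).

T_out = 6.43 °C

Q = 36100 W = 129960 kJ/h
ΔT = Q/(ṁ·Cp) = 129960/(1770×4.18) = 17.565 K
T_out = 24.0 − 17.565 = 6.4345 °C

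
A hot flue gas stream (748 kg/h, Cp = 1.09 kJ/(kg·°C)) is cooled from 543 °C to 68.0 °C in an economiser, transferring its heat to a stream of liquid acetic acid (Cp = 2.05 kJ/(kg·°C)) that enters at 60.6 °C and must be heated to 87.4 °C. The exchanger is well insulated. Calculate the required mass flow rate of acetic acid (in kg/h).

Heat released by hot stream: Q = 748 × 1.09 × (543 − 68.0) = 387280 kJ/h
Energy balance on cold side (adiabatic exchanger): Q = ṁ_c·Cp_c·(T_c,out − T_c,in)
ṁ_c = 387280 / [2.05 × (87.4 − 60.6)] = 7049.1 kg/h

ṁ_c = 7050 kg/h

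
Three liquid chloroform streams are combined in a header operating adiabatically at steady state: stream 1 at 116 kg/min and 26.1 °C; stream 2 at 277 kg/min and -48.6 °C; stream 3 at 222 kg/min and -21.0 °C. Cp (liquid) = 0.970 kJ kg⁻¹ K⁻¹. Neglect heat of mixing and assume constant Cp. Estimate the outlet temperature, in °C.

T_out = -24.5 °C

No heat crosses the boundary, so H_out = H_in.
T_out = Σ ṁᵢCp,ᵢTᵢ / Σ ṁᵢCp,ᵢ
      = -14644 / 596.55 = -24.547 °C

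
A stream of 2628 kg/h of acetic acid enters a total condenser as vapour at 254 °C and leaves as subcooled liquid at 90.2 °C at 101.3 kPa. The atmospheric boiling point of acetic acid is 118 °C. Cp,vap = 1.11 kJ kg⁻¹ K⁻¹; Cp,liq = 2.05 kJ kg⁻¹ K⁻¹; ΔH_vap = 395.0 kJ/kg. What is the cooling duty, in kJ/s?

Q_c = 440 kJ/s

vapour 254→118 °C: -150.96 kJ/kg
condensation at 118 °C: -395 kJ/kg
liquid 118→90.2 °C: -56.99 kJ/kg
Δh = -150.96 + -395 + -56.99 = -602.95 kJ/kg
Q = ṁ·Δh = 2628 kg/h × -602.95 kJ/kg = -1.5846e+06 kJ/h
|Q| = 440.15 kW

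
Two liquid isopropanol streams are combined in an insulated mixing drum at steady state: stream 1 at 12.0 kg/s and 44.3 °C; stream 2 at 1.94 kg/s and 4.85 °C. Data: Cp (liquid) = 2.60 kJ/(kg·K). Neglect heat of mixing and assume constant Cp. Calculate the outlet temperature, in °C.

No heat crosses the boundary, so H_out = H_in.
Σ ṁᵢCp,ᵢTᵢ = 12.0×2.60×44.3 + 1.94×2.60×4.85 = 1406.6
Σ ṁᵢCp,ᵢ = 12.0×2.60 + 1.94×2.60 = 36.244
T_out = 1406.6 / 36.244 = 38.81 °C

T_out = 38.8 °C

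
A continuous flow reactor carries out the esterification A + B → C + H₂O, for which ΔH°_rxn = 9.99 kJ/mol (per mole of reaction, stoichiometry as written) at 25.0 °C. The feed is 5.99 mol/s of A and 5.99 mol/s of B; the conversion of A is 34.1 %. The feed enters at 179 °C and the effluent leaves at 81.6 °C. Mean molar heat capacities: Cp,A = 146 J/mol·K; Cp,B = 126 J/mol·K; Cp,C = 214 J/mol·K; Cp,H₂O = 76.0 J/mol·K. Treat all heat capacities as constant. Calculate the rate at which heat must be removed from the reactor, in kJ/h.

Q_out = 490000 kJ/h

Extent of reaction ξ = 0.341 × 5.99 = 2.0426 mol/s
Reaction term: ξ·ΔH°_rxn = 2.0426 × 9.99 = 20.405 kJ/s
Sensible, feed 179→25 °C: -250.91 kJ/s
Outlet flows (mol/s): A 3.9474, B 3.9474, C 2.0426, H₂O 2.0426
Sensible, products 25→81.6 °C: 94.298 kJ/s
Q = ΔH = -136.21 kJ/s = -136.21 kW
Heat removed = 490340 kJ/h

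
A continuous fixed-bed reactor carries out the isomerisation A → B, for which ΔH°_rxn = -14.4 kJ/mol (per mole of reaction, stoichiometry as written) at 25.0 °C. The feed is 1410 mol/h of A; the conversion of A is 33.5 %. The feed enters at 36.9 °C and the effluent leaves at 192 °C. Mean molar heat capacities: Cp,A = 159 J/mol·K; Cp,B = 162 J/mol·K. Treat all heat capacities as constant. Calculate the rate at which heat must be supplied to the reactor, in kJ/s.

Q_in = 7.84 kJ/s

Extent of reaction ξ = 0.335 × 1410 = 472.35 mol/h
Reaction term: ξ·ΔH°_rxn = 472.35 × -14.4 = -6801.8 kJ/h
Sensible, feed 36.9→25 °C: -2667.9 kJ/h
Outlet flows (mol/h): A 937.65, B 472.35
Sensible, products 25→192 °C: 37676 kJ/h
Q = ΔH = 28207 kJ/h = 7.8352 kW
Heat supplied = 7.8352 kJ/s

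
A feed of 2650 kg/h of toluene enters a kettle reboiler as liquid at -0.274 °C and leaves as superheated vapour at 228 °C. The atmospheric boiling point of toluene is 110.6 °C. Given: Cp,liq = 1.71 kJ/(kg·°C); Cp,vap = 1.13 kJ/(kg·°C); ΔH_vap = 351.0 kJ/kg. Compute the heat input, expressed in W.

Q = 496000 W

liquid -0.274→110.6 °C: 189.59 kJ/kg
vaporisation at 110.6 °C: 351 kJ/kg
vapour 110.6→228 °C: 132.66 kJ/kg
Δh = 189.59 + 351 + 132.66 = 673.26 kJ/kg
Q = ṁ·Δh = 2650 kg/h × 673.26 kJ/kg = 1.7841e+06 kJ/h
|Q| = 495.59 kW = 495590 W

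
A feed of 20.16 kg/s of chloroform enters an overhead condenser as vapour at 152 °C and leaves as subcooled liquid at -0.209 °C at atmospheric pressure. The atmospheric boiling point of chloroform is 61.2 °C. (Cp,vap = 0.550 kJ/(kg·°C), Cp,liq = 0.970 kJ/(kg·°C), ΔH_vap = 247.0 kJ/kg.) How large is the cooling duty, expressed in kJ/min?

vapour 152→61.2 °C: -49.94 kJ/kg
condensation at 61.2 °C: -247 kJ/kg
liquid 61.2→-0.209 °C: -59.567 kJ/kg
Δh = -49.94 + -247 + -59.567 = -356.51 kJ/kg
Q = ṁ·Δh = 20.16 kg/s × -356.51 kJ/kg = -7187.2 kJ/s
|Q| = 7187.2 kW = 431230 kJ/min

Q_c = 431000 kJ/min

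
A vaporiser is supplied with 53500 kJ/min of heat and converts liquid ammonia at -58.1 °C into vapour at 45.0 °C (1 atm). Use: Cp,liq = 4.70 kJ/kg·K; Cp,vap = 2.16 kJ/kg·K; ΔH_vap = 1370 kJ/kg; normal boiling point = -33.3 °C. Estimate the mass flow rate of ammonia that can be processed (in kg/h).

ṁ = 1940 kg/h

Δh = 4.70×(-33.3−-58.1) + 1370 + 2.16×(45.0−-33.3) = 1655.7 kJ/kg
Q = 53500 kJ/min = 891.67 kJ/s = 3.21e+06 kJ/h
ṁ = Q/Δh = 3.21e+06 / 1655.7 = 1938.8 kg/h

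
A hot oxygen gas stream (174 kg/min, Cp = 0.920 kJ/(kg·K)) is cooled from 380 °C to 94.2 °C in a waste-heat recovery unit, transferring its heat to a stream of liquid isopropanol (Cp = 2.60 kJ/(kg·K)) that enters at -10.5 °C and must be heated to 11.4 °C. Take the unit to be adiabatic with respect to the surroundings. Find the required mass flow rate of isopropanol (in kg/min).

ṁ_c = 803 kg/min

Heat released by hot stream: Q = 174 × 0.920 × (380 − 94.2) = 45751 kJ/min
Energy balance on cold side (adiabatic exchanger): Q = ṁ_c·Cp_c·(T_c,out − T_c,in)
ṁ_c = 45751 / [2.60 × (11.4 − -10.5)] = 803.49 kg/min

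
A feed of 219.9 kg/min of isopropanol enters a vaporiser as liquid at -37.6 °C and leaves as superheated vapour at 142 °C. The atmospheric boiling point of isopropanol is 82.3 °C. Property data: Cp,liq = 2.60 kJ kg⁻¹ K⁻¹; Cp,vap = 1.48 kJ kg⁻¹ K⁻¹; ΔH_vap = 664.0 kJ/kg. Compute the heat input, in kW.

Q = 3900 kW

liquid -37.6→82.3 °C: 311.74 kJ/kg
vaporisation at 82.3 °C: 664 kJ/kg
vapour 82.3→142 °C: 88.356 kJ/kg
Δh = 311.74 + 664 + 88.356 = 1064.1 kJ/kg
Q = ṁ·Δh = 219.9 kg/min × 1064.1 kJ/kg = 233990 kJ/min
|Q| = 3899.9 kW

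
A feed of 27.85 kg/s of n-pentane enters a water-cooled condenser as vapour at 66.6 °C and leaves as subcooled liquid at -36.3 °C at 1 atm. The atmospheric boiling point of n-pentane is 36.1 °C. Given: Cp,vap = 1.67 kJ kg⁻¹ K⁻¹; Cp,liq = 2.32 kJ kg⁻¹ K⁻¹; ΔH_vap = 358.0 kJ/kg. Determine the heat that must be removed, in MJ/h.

Q_c = 57800 MJ/h

vapour 66.6→36.1 °C: -50.935 kJ/kg
condensation at 36.1 °C: -358 kJ/kg
liquid 36.1→-36.3 °C: -167.97 kJ/kg
Δh = -50.935 + -358 + -167.97 = -576.9 kJ/kg
Q = ṁ·Δh = 27.85 kg/s × -576.9 kJ/kg = -16067 kJ/s
|Q| = 16067 kW = 57840 MJ/h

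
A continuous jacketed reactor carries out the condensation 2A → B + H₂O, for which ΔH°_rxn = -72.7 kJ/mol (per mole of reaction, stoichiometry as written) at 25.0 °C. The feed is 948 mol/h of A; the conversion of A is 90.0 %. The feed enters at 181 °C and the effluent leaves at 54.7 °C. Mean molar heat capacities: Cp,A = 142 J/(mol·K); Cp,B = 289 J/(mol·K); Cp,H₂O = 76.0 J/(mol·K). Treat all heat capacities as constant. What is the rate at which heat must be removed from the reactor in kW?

Q_out = 13.1 kW

Extent of reaction ξ = 0.900 × 948 / 2 = 426.6 mol/h
Reaction term: ξ·ΔH°_rxn = 426.6 × -72.7 = -31014 kJ/h
Sensible, feed 181→25 °C: -21000 kJ/h
Outlet flows (mol/h): A 94.8, B 426.6, H₂O 426.6
Sensible, products 25→54.7 °C: 5024.4 kJ/h
Q = ΔH = -46990 kJ/h = -13.053 kW
Heat removed = 13.053 kW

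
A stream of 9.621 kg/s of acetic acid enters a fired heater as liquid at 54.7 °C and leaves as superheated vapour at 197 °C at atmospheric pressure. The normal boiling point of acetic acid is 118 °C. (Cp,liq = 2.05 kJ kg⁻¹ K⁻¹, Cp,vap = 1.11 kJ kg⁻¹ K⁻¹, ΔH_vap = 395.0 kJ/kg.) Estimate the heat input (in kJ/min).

Q = 354000 kJ/min

liquid 54.7→118 °C: 129.76 kJ/kg
vaporisation at 118 °C: 395 kJ/kg
vapour 118→197 °C: 87.69 kJ/kg
Δh = 129.76 + 395 + 87.69 = 612.46 kJ/kg
Q = ṁ·Δh = 9.621 kg/s × 612.46 kJ/kg = 5892.4 kJ/s
|Q| = 5892.4 kW = 353550 kJ/min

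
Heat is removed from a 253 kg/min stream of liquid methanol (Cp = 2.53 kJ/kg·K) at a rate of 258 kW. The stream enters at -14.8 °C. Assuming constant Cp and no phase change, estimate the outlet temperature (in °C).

T_out = -39.0 °C

Q = 258 kW = 15480 kJ/min
ΔT = Q/(ṁ·Cp) = 15480/(253×2.53) = 24.184 K
T_out = -14.8 − 24.184 = -38.984 °C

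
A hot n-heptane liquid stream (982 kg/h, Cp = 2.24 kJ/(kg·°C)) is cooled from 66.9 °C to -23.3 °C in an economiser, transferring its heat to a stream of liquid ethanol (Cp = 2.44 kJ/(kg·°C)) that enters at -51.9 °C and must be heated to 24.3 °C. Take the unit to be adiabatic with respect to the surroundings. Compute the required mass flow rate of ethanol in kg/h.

Heat released by hot stream: Q = 982 × 2.24 × (66.9 − -23.3) = 198410 kJ/h
Energy balance on cold side (adiabatic exchanger): Q = ṁ_c·Cp_c·(T_c,out − T_c,in)
ṁ_c = 198410 / [2.44 × (24.3 − -51.9)] = 1067.1 kg/h

ṁ_c = 1070 kg/h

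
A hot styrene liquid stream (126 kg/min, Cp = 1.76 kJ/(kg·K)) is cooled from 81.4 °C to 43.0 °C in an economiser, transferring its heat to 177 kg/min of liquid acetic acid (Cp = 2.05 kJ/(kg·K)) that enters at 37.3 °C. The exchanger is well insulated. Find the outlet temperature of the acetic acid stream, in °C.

Heat released by hot stream: Q = 126 × 1.76 × (81.4 − 43.0) = 8515.6 kJ/min
Energy balance on cold side (adiabatic exchanger): Q = ṁ_c·Cp_c·(T_c,out − T_c,in)
T_c,out = 37.3 + 8515.6/(177 × 2.05) = 60.769 °C

T_c,out = 60.8 °C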